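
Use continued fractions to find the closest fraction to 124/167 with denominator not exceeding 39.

26/35

Expand x = 124/167 as a continued fraction with the Euclidean algorithm:
  124 = 0*167 + 124, so a_0 = 0.
  167 = 1*124 + 43, so a_1 = 1.
  124 = 2*43 + 38, so a_2 = 2.
  43 = 1*38 + 5, so a_3 = 1.
  38 = 7*5 + 3, so a_4 = 7.
  5 = 1*3 + 2, so a_5 = 1.
  3 = 1*2 + 1, so a_6 = 1.
  2 = 2*1 + 0, so a_7 = 2.
so x = [0; 1, 2, 1, 7, 1, 1, 2].
Convergents (p_i = a_i*p_{i-1} + p_{i-2}, q_i = a_i*q_{i-1} + q_{i-2} with p_{-2}=0, p_{-1}=1, q_{-2}=1, q_{-1}=0), until the denominator exceeds 39:
  i=0: a_0=0, p_0 = 0*1 + 0 = 0, q_0 = 0*0 + 1 = 1.
  i=1: a_1=1, p_1 = 1*0 + 1 = 1, q_1 = 1*1 + 0 = 1.
  i=2: a_2=2, p_2 = 2*1 + 0 = 2, q_2 = 2*1 + 1 = 3.
  i=3: a_3=1, p_3 = 1*2 + 1 = 3, q_3 = 1*3 + 1 = 4.
  i=4: a_4=7, p_4 = 7*3 + 2 = 23, q_4 = 7*4 + 3 = 31.
  i=5: a_5=1, p_5 = 1*23 + 3 = 26, q_5 = 1*31 + 4 = 35.
  i=6: a_6=1, p_6 = 1*26 + 23 = 49, q_6 = 1*35 + 31 = 66.
q_6 = 66 > 39, so the last convergent with denominator <= 39 is p_5/q_5 = 26/35.
The closest fraction with denominator <= 39 is either p_5/q_5 or the intermediate fraction (k*p_5 + p_4)/(k*q_5 + q_4) with the largest k >= 1 whose denominator stays <= 39; these approach x as k grows, and every other convergent or intermediate fraction in range is farther away.
Largest k: floor((39 - q_4)/q_5) = floor((39 - 31)/35) = 0.
Since k = 0, no intermediate fraction beyond p_5/q_5 has denominator <= 39, so the convergent 26/35 is the closest (its error is |124*35 - 26*167|/(167*35) = 2/5845).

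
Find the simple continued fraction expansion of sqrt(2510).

[50; (10, 100)]

Write x_i = (sqrt(2510) + m_i)/d_i with (m_0, d_0) = (0, 1). a_0 = floor(sqrt(2510)) = 50, since 50^2 = 2500 <= 2510 < 2601 = 51^2.
Iterate m_{i+1} = d_i*a_i - m_i, d_{i+1} = (2510 - m_{i+1}^2)/d_i, a_{i+1} = floor((a_0 + m_{i+1})/d_{i+1}):
  m_1 = 1*50 - 0 = 50, d_1 = (2510 - 50^2)/1 = 10/1 = 10, a_1 = floor((50 + 50)/10) = 10.
  m_2 = 10*10 - 50 = 50, d_2 = (2510 - 50^2)/10 = 10/10 = 1, a_2 = floor((50 + 50)/1) = 100.
  m_3 = 1*100 - 50 = 50, d_3 = (2510 - 50^2)/1 = 10/1 = 10: (m_3, d_3) = (m_1, d_1) = (50, 10), so from here the quotients repeat a_1, a_2; the period length is 2.
Hence the expansion of sqrt(2510) is a_0 = 50 followed by the repeating block 10, 100 (period 2).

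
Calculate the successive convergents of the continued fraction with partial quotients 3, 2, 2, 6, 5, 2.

3/1, 7/2, 17/5, 109/32, 562/165, 1233/362

Using the convergent recurrence p_i = a_i*p_{i-1} + p_{i-2}, q_i = a_i*q_{i-1} + q_{i-2} with p_{-2}=0, p_{-1}=1, q_{-2}=1, q_{-1}=0:
  i=0: a_0=3, p_0 = 3*1 + 0 = 3, q_0 = 3*0 + 1 = 1.
  i=1: a_1=2, p_1 = 2*3 + 1 = 7, q_1 = 2*1 + 0 = 2.
  i=2: a_2=2, p_2 = 2*7 + 3 = 17, q_2 = 2*2 + 1 = 5.
  i=3: a_3=6, p_3 = 6*17 + 7 = 109, q_3 = 6*5 + 2 = 32.
  i=4: a_4=5, p_4 = 5*109 + 17 = 562, q_4 = 5*32 + 5 = 165.
  i=5: a_5=2, p_5 = 2*562 + 109 = 1233, q_5 = 2*165 + 32 = 362.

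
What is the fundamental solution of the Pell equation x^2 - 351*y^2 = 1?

First expand sqrt(351) as a continued fraction. With x_i = (sqrt(351) + m_i)/d_i and (m_0, d_0) = (0, 1): a_0 = floor(sqrt(351)) = 18, since 18^2 = 324 <= 351 < 361 = 19^2.
Iterate m_{i+1} = d_i*a_i - m_i, d_{i+1} = (351 - m_{i+1}^2)/d_i, a_{i+1} = floor((a_0 + m_{i+1})/d_{i+1}):
  m_1 = 1*18 - 0 = 18, d_1 = (351 - 18^2)/1 = 27/1 = 27, a_1 = floor((18 + 18)/27) = 1.
  m_2 = 27*1 - 18 = 9, d_2 = (351 - 9^2)/27 = 270/27 = 10, a_2 = floor((18 + 9)/10) = 2.
  m_3 = 10*2 - 9 = 11, d_3 = (351 - 11^2)/10 = 230/10 = 23, a_3 = floor((18 + 11)/23) = 1.
  m_4 = 23*1 - 11 = 12, d_4 = (351 - 12^2)/23 = 207/23 = 9, a_4 = floor((18 + 12)/9) = 3.
  m_5 = 9*3 - 12 = 15, d_5 = (351 - 15^2)/9 = 126/9 = 14, a_5 = floor((18 + 15)/14) = 2.
  m_6 = 14*2 - 15 = 13, d_6 = (351 - 13^2)/14 = 182/14 = 13, a_6 = floor((18 + 13)/13) = 2.
  m_7 = 13*2 - 13 = 13, d_7 = (351 - 13^2)/13 = 182/13 = 14, a_7 = floor((18 + 13)/14) = 2.
  m_8 = 14*2 - 13 = 15, d_8 = (351 - 15^2)/14 = 126/14 = 9, a_8 = floor((18 + 15)/9) = 3.
  m_9 = 9*3 - 15 = 12, d_9 = (351 - 12^2)/9 = 207/9 = 23, a_9 = floor((18 + 12)/23) = 1.
  m_10 = 23*1 - 12 = 11, d_10 = (351 - 11^2)/23 = 230/23 = 10, a_10 = floor((18 + 11)/10) = 2.
  m_11 = 10*2 - 11 = 9, d_11 = (351 - 9^2)/10 = 270/10 = 27, a_11 = floor((18 + 9)/27) = 1.
  m_12 = 27*1 - 9 = 18, d_12 = (351 - 18^2)/27 = 27/27 = 1, a_12 = floor((18 + 18)/1) = 36.
  m_13 = 1*36 - 18 = 18, d_13 = (351 - 18^2)/1 = 27/1 = 27: (m_13, d_13) = (m_1, d_1) = (18, 27), so from here the quotients repeat a_1, ..., a_12; the period length is 12.
So sqrt(351) = [18; (1, 2, 1, 3, 2, 2, 2, 3, 1, 2, 1, 36)] with period length k = 12.
k is even, so the fundamental solution of x^2 - 351y^2 = 1 is (p_{k-1}, q_{k-1}) = (p_11, q_11); compute convergents through index 11.
Convergents (p_i = a_i*p_{i-1} + p_{i-2}, q_i = a_i*q_{i-1} + q_{i-2} with p_{-2}=0, p_{-1}=1, q_{-2}=1, q_{-1}=0):
  i=0: a_0=18, p_0 = 18*1 + 0 = 18, q_0 = 18*0 + 1 = 1.
  i=1: a_1=1, p_1 = 1*18 + 1 = 19, q_1 = 1*1 + 0 = 1.
  i=2: a_2=2, p_2 = 2*19 + 18 = 56, q_2 = 2*1 + 1 = 3.
  i=3: a_3=1, p_3 = 1*56 + 19 = 75, q_3 = 1*3 + 1 = 4.
  i=4: a_4=3, p_4 = 3*75 + 56 = 281, q_4 = 3*4 + 3 = 15.
  i=5: a_5=2, p_5 = 2*281 + 75 = 637, q_5 = 2*15 + 4 = 34.
  i=6: a_6=2, p_6 = 2*637 + 281 = 1555, q_6 = 2*34 + 15 = 83.
  i=7: a_7=2, p_7 = 2*1555 + 637 = 3747, q_7 = 2*83 + 34 = 200.
  i=8: a_8=3, p_8 = 3*3747 + 1555 = 12796, q_8 = 3*200 + 83 = 683.
  i=9: a_9=1, p_9 = 1*12796 + 3747 = 16543, q_9 = 1*683 + 200 = 883.
  i=10: a_10=2, p_10 = 2*16543 + 12796 = 45882, q_10 = 2*883 + 683 = 2449.
  i=11: a_11=1, p_11 = 1*45882 + 16543 = 62425, q_11 = 1*2449 + 883 = 3332.
Check: 62425^2 - 351*3332^2 = 3896880625 - 3896880624 = 1, so (x, y) = (62425, 3332) solves the equation, and by the theorem it is the least positive solution.

(x, y) = (62425, 3332)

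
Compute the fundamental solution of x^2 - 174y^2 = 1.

(x, y) = (1451, 110)

First expand sqrt(174) as a continued fraction. With x_i = (sqrt(174) + m_i)/d_i and (m_0, d_0) = (0, 1): a_0 = floor(sqrt(174)) = 13, since 13^2 = 169 <= 174 < 196 = 14^2.
Iterate m_{i+1} = d_i*a_i - m_i, d_{i+1} = (174 - m_{i+1}^2)/d_i, a_{i+1} = floor((a_0 + m_{i+1})/d_{i+1}):
  m_1 = 1*13 - 0 = 13, d_1 = (174 - 13^2)/1 = 5/1 = 5, a_1 = floor((13 + 13)/5) = 5.
  m_2 = 5*5 - 13 = 12, d_2 = (174 - 12^2)/5 = 30/5 = 6, a_2 = floor((13 + 12)/6) = 4.
  m_3 = 6*4 - 12 = 12, d_3 = (174 - 12^2)/6 = 30/6 = 5, a_3 = floor((13 + 12)/5) = 5.
  m_4 = 5*5 - 12 = 13, d_4 = (174 - 13^2)/5 = 5/5 = 1, a_4 = floor((13 + 13)/1) = 26.
  m_5 = 1*26 - 13 = 13, d_5 = (174 - 13^2)/1 = 5/1 = 5: (m_5, d_5) = (m_1, d_1) = (13, 5), so from here the quotients repeat a_1, ..., a_4; the period length is 4.
So sqrt(174) = [13; (5, 4, 5, 26)] with period length k = 4.
k is even, so the fundamental solution of x^2 - 174y^2 = 1 is (p_{k-1}, q_{k-1}) = (p_3, q_3); compute convergents through index 3.
Convergents (p_i = a_i*p_{i-1} + p_{i-2}, q_i = a_i*q_{i-1} + q_{i-2} with p_{-2}=0, p_{-1}=1, q_{-2}=1, q_{-1}=0):
  i=0: a_0=13, p_0 = 13*1 + 0 = 13, q_0 = 13*0 + 1 = 1.
  i=1: a_1=5, p_1 = 5*13 + 1 = 66, q_1 = 5*1 + 0 = 5.
  i=2: a_2=4, p_2 = 4*66 + 13 = 277, q_2 = 4*5 + 1 = 21.
  i=3: a_3=5, p_3 = 5*277 + 66 = 1451, q_3 = 5*21 + 5 = 110.
Check: 1451^2 - 174*110^2 = 2105401 - 2105400 = 1, so (x, y) = (1451, 110) solves the equation, and by the theorem it is the least positive solution.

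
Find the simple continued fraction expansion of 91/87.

[1; 21, 1, 3]

Run the Euclidean algorithm on 91 and 87; the successive quotients are the partial quotients a_0, a_1, ... (each step inverts the fractional part left over by the previous one):
  91 = 1*87 + 4, so a_0 = 1.
  87 = 21*4 + 3, so a_1 = 21.
  4 = 1*3 + 1, so a_2 = 1.
  3 = 3*1 + 0, so a_3 = 3.
The remainder reaches 0 after 4 divisions, so the expansion has 4 partial quotients, read off in order.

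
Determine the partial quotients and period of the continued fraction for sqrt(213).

Write x_i = (sqrt(213) + m_i)/d_i with (m_0, d_0) = (0, 1). a_0 = floor(sqrt(213)) = 14, since 14^2 = 196 <= 213 < 225 = 15^2.
Iterate m_{i+1} = d_i*a_i - m_i, d_{i+1} = (213 - m_{i+1}^2)/d_i, a_{i+1} = floor((a_0 + m_{i+1})/d_{i+1}):
  m_1 = 1*14 - 0 = 14, d_1 = (213 - 14^2)/1 = 17/1 = 17, a_1 = floor((14 + 14)/17) = 1.
  m_2 = 17*1 - 14 = 3, d_2 = (213 - 3^2)/17 = 204/17 = 12, a_2 = floor((14 + 3)/12) = 1.
  m_3 = 12*1 - 3 = 9, d_3 = (213 - 9^2)/12 = 132/12 = 11, a_3 = floor((14 + 9)/11) = 2.
  m_4 = 11*2 - 9 = 13, d_4 = (213 - 13^2)/11 = 44/11 = 4, a_4 = floor((14 + 13)/4) = 6.
  m_5 = 4*6 - 13 = 11, d_5 = (213 - 11^2)/4 = 92/4 = 23, a_5 = floor((14 + 11)/23) = 1.
  m_6 = 23*1 - 11 = 12, d_6 = (213 - 12^2)/23 = 69/23 = 3, a_6 = floor((14 + 12)/3) = 8.
  m_7 = 3*8 - 12 = 12, d_7 = (213 - 12^2)/3 = 69/3 = 23, a_7 = floor((14 + 12)/23) = 1.
  m_8 = 23*1 - 12 = 11, d_8 = (213 - 11^2)/23 = 92/23 = 4, a_8 = floor((14 + 11)/4) = 6.
  m_9 = 4*6 - 11 = 13, d_9 = (213 - 13^2)/4 = 44/4 = 11, a_9 = floor((14 + 13)/11) = 2.
  m_10 = 11*2 - 13 = 9, d_10 = (213 - 9^2)/11 = 132/11 = 12, a_10 = floor((14 + 9)/12) = 1.
  m_11 = 12*1 - 9 = 3, d_11 = (213 - 3^2)/12 = 204/12 = 17, a_11 = floor((14 + 3)/17) = 1.
  m_12 = 17*1 - 3 = 14, d_12 = (213 - 14^2)/17 = 17/17 = 1, a_12 = floor((14 + 14)/1) = 28.
  m_13 = 1*28 - 14 = 14, d_13 = (213 - 14^2)/1 = 17/1 = 17: (m_13, d_13) = (m_1, d_1) = (14, 17), so from here the quotients repeat a_1, ..., a_12; the period length is 12.
Hence the expansion of sqrt(213) is a_0 = 14 followed by the repeating block 1, 1, 2, 6, 1, 8, 1, 6, 2, 1, 1, 28 (period 12).

[14; (1, 1, 2, 6, 1, 8, 1, 6, 2, 1, 1, 28)]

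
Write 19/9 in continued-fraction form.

[2; 9]

Run the Euclidean algorithm on 19 and 9; the successive quotients are the partial quotients a_0, a_1, ... (each step inverts the fractional part left over by the previous one):
  19 = 2*9 + 1, so a_0 = 2.
  9 = 9*1 + 0, so a_1 = 9.
The remainder reaches 0 after 2 divisions, so the expansion has 2 partial quotients, read off in order.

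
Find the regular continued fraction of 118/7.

Run the Euclidean algorithm on 118 and 7; the successive quotients are the partial quotients a_0, a_1, ... (each step inverts the fractional part left over by the previous one):
  118 = 16*7 + 6, so a_0 = 16.
  7 = 1*6 + 1, so a_1 = 1.
  6 = 6*1 + 0, so a_2 = 6.
The remainder reaches 0 after 3 divisions, so the expansion has 3 partial quotients, read off in order.

[16; 1, 6]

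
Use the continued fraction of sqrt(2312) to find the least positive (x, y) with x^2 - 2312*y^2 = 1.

First expand sqrt(2312) as a continued fraction. With x_i = (sqrt(2312) + m_i)/d_i and (m_0, d_0) = (0, 1): a_0 = floor(sqrt(2312)) = 48, since 48^2 = 2304 <= 2312 < 2401 = 49^2.
Iterate m_{i+1} = d_i*a_i - m_i, d_{i+1} = (2312 - m_{i+1}^2)/d_i, a_{i+1} = floor((a_0 + m_{i+1})/d_{i+1}):
  m_1 = 1*48 - 0 = 48, d_1 = (2312 - 48^2)/1 = 8/1 = 8, a_1 = floor((48 + 48)/8) = 12.
  m_2 = 8*12 - 48 = 48, d_2 = (2312 - 48^2)/8 = 8/8 = 1, a_2 = floor((48 + 48)/1) = 96.
  m_3 = 1*96 - 48 = 48, d_3 = (2312 - 48^2)/1 = 8/1 = 8: (m_3, d_3) = (m_1, d_1) = (48, 8), so from here the quotients repeat a_1, a_2; the period length is 2.
So sqrt(2312) = [48; (12, 96)] with period length k = 2.
k is even, so the fundamental solution of x^2 - 2312y^2 = 1 is (p_{k-1}, q_{k-1}) = (p_1, q_1); compute convergents through index 1.
Convergents (p_i = a_i*p_{i-1} + p_{i-2}, q_i = a_i*q_{i-1} + q_{i-2} with p_{-2}=0, p_{-1}=1, q_{-2}=1, q_{-1}=0):
  i=0: a_0=48, p_0 = 48*1 + 0 = 48, q_0 = 48*0 + 1 = 1.
  i=1: a_1=12, p_1 = 12*48 + 1 = 577, q_1 = 12*1 + 0 = 12.
Check: 577^2 - 2312*12^2 = 332929 - 332928 = 1, so (x, y) = (577, 12) solves the equation, and by the theorem it is the least positive solution.

(x, y) = (577, 12)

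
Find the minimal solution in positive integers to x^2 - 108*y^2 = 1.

(x, y) = (1351, 130)

First expand sqrt(108) as a continued fraction. With x_i = (sqrt(108) + m_i)/d_i and (m_0, d_0) = (0, 1): a_0 = floor(sqrt(108)) = 10, since 10^2 = 100 <= 108 < 121 = 11^2.
Iterate m_{i+1} = d_i*a_i - m_i, d_{i+1} = (108 - m_{i+1}^2)/d_i, a_{i+1} = floor((a_0 + m_{i+1})/d_{i+1}):
  m_1 = 1*10 - 0 = 10, d_1 = (108 - 10^2)/1 = 8/1 = 8, a_1 = floor((10 + 10)/8) = 2.
  m_2 = 8*2 - 10 = 6, d_2 = (108 - 6^2)/8 = 72/8 = 9, a_2 = floor((10 + 6)/9) = 1.
  m_3 = 9*1 - 6 = 3, d_3 = (108 - 3^2)/9 = 99/9 = 11, a_3 = floor((10 + 3)/11) = 1.
  m_4 = 11*1 - 3 = 8, d_4 = (108 - 8^2)/11 = 44/11 = 4, a_4 = floor((10 + 8)/4) = 4.
  m_5 = 4*4 - 8 = 8, d_5 = (108 - 8^2)/4 = 44/4 = 11, a_5 = floor((10 + 8)/11) = 1.
  m_6 = 11*1 - 8 = 3, d_6 = (108 - 3^2)/11 = 99/11 = 9, a_6 = floor((10 + 3)/9) = 1.
  m_7 = 9*1 - 3 = 6, d_7 = (108 - 6^2)/9 = 72/9 = 8, a_7 = floor((10 + 6)/8) = 2.
  m_8 = 8*2 - 6 = 10, d_8 = (108 - 10^2)/8 = 8/8 = 1, a_8 = floor((10 + 10)/1) = 20.
  m_9 = 1*20 - 10 = 10, d_9 = (108 - 10^2)/1 = 8/1 = 8: (m_9, d_9) = (m_1, d_1) = (10, 8), so from here the quotients repeat a_1, ..., a_8; the period length is 8.
So sqrt(108) = [10; (2, 1, 1, 4, 1, 1, 2, 20)] with period length k = 8.
k is even, so the fundamental solution of x^2 - 108y^2 = 1 is (p_{k-1}, q_{k-1}) = (p_7, q_7); compute convergents through index 7.
Convergents (p_i = a_i*p_{i-1} + p_{i-2}, q_i = a_i*q_{i-1} + q_{i-2} with p_{-2}=0, p_{-1}=1, q_{-2}=1, q_{-1}=0):
  i=0: a_0=10, p_0 = 10*1 + 0 = 10, q_0 = 10*0 + 1 = 1.
  i=1: a_1=2, p_1 = 2*10 + 1 = 21, q_1 = 2*1 + 0 = 2.
  i=2: a_2=1, p_2 = 1*21 + 10 = 31, q_2 = 1*2 + 1 = 3.
  i=3: a_3=1, p_3 = 1*31 + 21 = 52, q_3 = 1*3 + 2 = 5.
  i=4: a_4=4, p_4 = 4*52 + 31 = 239, q_4 = 4*5 + 3 = 23.
  i=5: a_5=1, p_5 = 1*239 + 52 = 291, q_5 = 1*23 + 5 = 28.
  i=6: a_6=1, p_6 = 1*291 + 239 = 530, q_6 = 1*28 + 23 = 51.
  i=7: a_7=2, p_7 = 2*530 + 291 = 1351, q_7 = 2*51 + 28 = 130.
Check: 1351^2 - 108*130^2 = 1825201 - 1825200 = 1, so (x, y) = (1351, 130) solves the equation, and by the theorem it is the least positive solution.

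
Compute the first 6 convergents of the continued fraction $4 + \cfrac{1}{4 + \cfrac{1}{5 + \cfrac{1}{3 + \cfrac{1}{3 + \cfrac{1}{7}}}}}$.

4/1, 17/4, 89/21, 284/67, 941/222, 6871/1621

Using the convergent recurrence p_i = a_i*p_{i-1} + p_{i-2}, q_i = a_i*q_{i-1} + q_{i-2} with p_{-2}=0, p_{-1}=1, q_{-2}=1, q_{-1}=0:
  i=0: a_0=4, p_0 = 4*1 + 0 = 4, q_0 = 4*0 + 1 = 1.
  i=1: a_1=4, p_1 = 4*4 + 1 = 17, q_1 = 4*1 + 0 = 4.
  i=2: a_2=5, p_2 = 5*17 + 4 = 89, q_2 = 5*4 + 1 = 21.
  i=3: a_3=3, p_3 = 3*89 + 17 = 284, q_3 = 3*21 + 4 = 67.
  i=4: a_4=3, p_4 = 3*284 + 89 = 941, q_4 = 3*67 + 21 = 222.
  i=5: a_5=7, p_5 = 7*941 + 284 = 6871, q_5 = 7*222 + 67 = 1621.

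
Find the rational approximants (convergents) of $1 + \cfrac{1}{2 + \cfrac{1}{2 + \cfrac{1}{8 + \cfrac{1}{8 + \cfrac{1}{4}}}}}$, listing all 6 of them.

Using the convergent recurrence p_i = a_i*p_{i-1} + p_{i-2}, q_i = a_i*q_{i-1} + q_{i-2} with p_{-2}=0, p_{-1}=1, q_{-2}=1, q_{-1}=0:
  i=0: a_0=1, p_0 = 1*1 + 0 = 1, q_0 = 1*0 + 1 = 1.
  i=1: a_1=2, p_1 = 2*1 + 1 = 3, q_1 = 2*1 + 0 = 2.
  i=2: a_2=2, p_2 = 2*3 + 1 = 7, q_2 = 2*2 + 1 = 5.
  i=3: a_3=8, p_3 = 8*7 + 3 = 59, q_3 = 8*5 + 2 = 42.
  i=4: a_4=8, p_4 = 8*59 + 7 = 479, q_4 = 8*42 + 5 = 341.
  i=5: a_5=4, p_5 = 4*479 + 59 = 1975, q_5 = 4*341 + 42 = 1406.

1/1, 3/2, 7/5, 59/42, 479/341, 1975/1406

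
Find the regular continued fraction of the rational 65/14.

Run the Euclidean algorithm on 65 and 14; the successive quotients are the partial quotients a_0, a_1, ... (each step inverts the fractional part left over by the previous one):
  65 = 4*14 + 9, so a_0 = 4.
  14 = 1*9 + 5, so a_1 = 1.
  9 = 1*5 + 4, so a_2 = 1.
  5 = 1*4 + 1, so a_3 = 1.
  4 = 4*1 + 0, so a_4 = 4.
The remainder reaches 0 after 5 divisions, so the expansion has 5 partial quotients, read off in order.

[4; 1, 1, 1, 4]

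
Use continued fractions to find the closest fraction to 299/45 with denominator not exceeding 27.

Expand x = 299/45 as a continued fraction with the Euclidean algorithm:
  299 = 6*45 + 29, so a_0 = 6.
  45 = 1*29 + 16, so a_1 = 1.
  29 = 1*16 + 13, so a_2 = 1.
  16 = 1*13 + 3, so a_3 = 1.
  13 = 4*3 + 1, so a_4 = 4.
  3 = 3*1 + 0, so a_5 = 3.
so x = [6; 1, 1, 1, 4, 3].
Convergents (p_i = a_i*p_{i-1} + p_{i-2}, q_i = a_i*q_{i-1} + q_{i-2} with p_{-2}=0, p_{-1}=1, q_{-2}=1, q_{-1}=0), until the denominator exceeds 27:
  i=0: a_0=6, p_0 = 6*1 + 0 = 6, q_0 = 6*0 + 1 = 1.
  i=1: a_1=1, p_1 = 1*6 + 1 = 7, q_1 = 1*1 + 0 = 1.
  i=2: a_2=1, p_2 = 1*7 + 6 = 13, q_2 = 1*1 + 1 = 2.
  i=3: a_3=1, p_3 = 1*13 + 7 = 20, q_3 = 1*2 + 1 = 3.
  i=4: a_4=4, p_4 = 4*20 + 13 = 93, q_4 = 4*3 + 2 = 14.
  i=5: a_5=3, p_5 = 3*93 + 20 = 299, q_5 = 3*14 + 3 = 45.
q_5 = 45 > 27, so the last convergent with denominator <= 27 is p_4/q_4 = 93/14.
The closest fraction with denominator <= 27 is either p_4/q_4 or the intermediate fraction (k*p_4 + p_3)/(k*q_4 + q_3) with the largest k >= 1 whose denominator stays <= 27; these approach x as k grows, and every other convergent or intermediate fraction in range is farther away.
Largest k: floor((27 - q_3)/q_4) = floor((27 - 3)/14) = 1.
That gives (1*93 + 20)/(1*14 + 3) = 113/17.
Compare the errors: |x - 93/14| = |299*14 - 93*45|/(45*14) = 1/630, and |x - 113/17| = |299*17 - 113*45|/(45*17) = 2/765.
Cross-multiplying, 1*765 = 765 < 1260 = 2*630, so 1/630 is smaller: the convergent 93/14 is closer to x than 113/17.

93/14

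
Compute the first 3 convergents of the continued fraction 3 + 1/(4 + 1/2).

Using the convergent recurrence p_i = a_i*p_{i-1} + p_{i-2}, q_i = a_i*q_{i-1} + q_{i-2} with p_{-2}=0, p_{-1}=1, q_{-2}=1, q_{-1}=0:
  i=0: a_0=3, p_0 = 3*1 + 0 = 3, q_0 = 3*0 + 1 = 1.
  i=1: a_1=4, p_1 = 4*3 + 1 = 13, q_1 = 4*1 + 0 = 4.
  i=2: a_2=2, p_2 = 2*13 + 3 = 29, q_2 = 2*4 + 1 = 9.

3/1, 13/4, 29/9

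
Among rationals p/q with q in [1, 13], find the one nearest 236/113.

Expand x = 236/113 as a continued fraction with the Euclidean algorithm:
  236 = 2*113 + 10, so a_0 = 2.
  113 = 11*10 + 3, so a_1 = 11.
  10 = 3*3 + 1, so a_2 = 3.
  3 = 3*1 + 0, so a_3 = 3.
so x = [2; 11, 3, 3].
Convergents (p_i = a_i*p_{i-1} + p_{i-2}, q_i = a_i*q_{i-1} + q_{i-2} with p_{-2}=0, p_{-1}=1, q_{-2}=1, q_{-1}=0), until the denominator exceeds 13:
  i=0: a_0=2, p_0 = 2*1 + 0 = 2, q_0 = 2*0 + 1 = 1.
  i=1: a_1=11, p_1 = 11*2 + 1 = 23, q_1 = 11*1 + 0 = 11.
  i=2: a_2=3, p_2 = 3*23 + 2 = 71, q_2 = 3*11 + 1 = 34.
q_2 = 34 > 13, so the last convergent with denominator <= 13 is p_1/q_1 = 23/11.
The closest fraction with denominator <= 13 is either p_1/q_1 or the intermediate fraction (k*p_1 + p_0)/(k*q_1 + q_0) with the largest k >= 1 whose denominator stays <= 13; these approach x as k grows, and every other convergent or intermediate fraction in range is farther away.
Largest k: floor((13 - q_0)/q_1) = floor((13 - 1)/11) = 1.
That gives (1*23 + 2)/(1*11 + 1) = 25/12.
Compare the errors: |x - 23/11| = |236*11 - 23*113|/(113*11) = 3/1243, and |x - 25/12| = |236*12 - 25*113|/(113*12) = 7/1356.
Cross-multiplying, 3*1356 = 4068 < 8701 = 7*1243, so 3/1243 is smaller: the convergent 23/11 is closer to x than 25/12.

23/11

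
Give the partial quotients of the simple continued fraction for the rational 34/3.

[11; 3]

Run the Euclidean algorithm on 34 and 3; the successive quotients are the partial quotients a_0, a_1, ... (each step inverts the fractional part left over by the previous one):
  34 = 11*3 + 1, so a_0 = 11.
  3 = 3*1 + 0, so a_1 = 3.
The remainder reaches 0 after 2 divisions, so the expansion has 2 partial quotients, read off in order.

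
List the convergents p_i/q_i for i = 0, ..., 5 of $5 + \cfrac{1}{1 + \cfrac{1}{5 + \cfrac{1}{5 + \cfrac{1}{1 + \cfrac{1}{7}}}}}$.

5/1, 6/1, 35/6, 181/31, 216/37, 1693/290

Using the convergent recurrence p_i = a_i*p_{i-1} + p_{i-2}, q_i = a_i*q_{i-1} + q_{i-2} with p_{-2}=0, p_{-1}=1, q_{-2}=1, q_{-1}=0:
  i=0: a_0=5, p_0 = 5*1 + 0 = 5, q_0 = 5*0 + 1 = 1.
  i=1: a_1=1, p_1 = 1*5 + 1 = 6, q_1 = 1*1 + 0 = 1.
  i=2: a_2=5, p_2 = 5*6 + 5 = 35, q_2 = 5*1 + 1 = 6.
  i=3: a_3=5, p_3 = 5*35 + 6 = 181, q_3 = 5*6 + 1 = 31.
  i=4: a_4=1, p_4 = 1*181 + 35 = 216, q_4 = 1*31 + 6 = 37.
  i=5: a_5=7, p_5 = 7*216 + 181 = 1693, q_5 = 7*37 + 31 = 290.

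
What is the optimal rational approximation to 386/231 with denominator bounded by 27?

Expand x = 386/231 as a continued fraction with the Euclidean algorithm:
  386 = 1*231 + 155, so a_0 = 1.
  231 = 1*155 + 76, so a_1 = 1.
  155 = 2*76 + 3, so a_2 = 2.
  76 = 25*3 + 1, so a_3 = 25.
  3 = 3*1 + 0, so a_4 = 3.
so x = [1; 1, 2, 25, 3].
Convergents (p_i = a_i*p_{i-1} + p_{i-2}, q_i = a_i*q_{i-1} + q_{i-2} with p_{-2}=0, p_{-1}=1, q_{-2}=1, q_{-1}=0), until the denominator exceeds 27:
  i=0: a_0=1, p_0 = 1*1 + 0 = 1, q_0 = 1*0 + 1 = 1.
  i=1: a_1=1, p_1 = 1*1 + 1 = 2, q_1 = 1*1 + 0 = 1.
  i=2: a_2=2, p_2 = 2*2 + 1 = 5, q_2 = 2*1 + 1 = 3.
  i=3: a_3=25, p_3 = 25*5 + 2 = 127, q_3 = 25*3 + 1 = 76.
q_3 = 76 > 27, so the last convergent with denominator <= 27 is p_2/q_2 = 5/3.
The closest fraction with denominator <= 27 is either p_2/q_2 or the intermediate fraction (k*p_2 + p_1)/(k*q_2 + q_1) with the largest k >= 1 whose denominator stays <= 27; these approach x as k grows, and every other convergent or intermediate fraction in range is farther away.
Largest k: floor((27 - q_1)/q_2) = floor((27 - 1)/3) = 8.
That gives (8*5 + 2)/(8*3 + 1) = 42/25.
Compare the errors: |x - 5/3| = |386*3 - 5*231|/(231*3) = 3/693, and |x - 42/25| = |386*25 - 42*231|/(231*25) = 52/5775.
Cross-multiplying, 3*5775 = 17325 < 36036 = 52*693, so 3/693 is smaller: the convergent 5/3 is closer to x than 42/25.

5/3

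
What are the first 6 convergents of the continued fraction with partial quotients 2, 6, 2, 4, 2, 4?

Using the convergent recurrence p_i = a_i*p_{i-1} + p_{i-2}, q_i = a_i*q_{i-1} + q_{i-2} with p_{-2}=0, p_{-1}=1, q_{-2}=1, q_{-1}=0:
  i=0: a_0=2, p_0 = 2*1 + 0 = 2, q_0 = 2*0 + 1 = 1.
  i=1: a_1=6, p_1 = 6*2 + 1 = 13, q_1 = 6*1 + 0 = 6.
  i=2: a_2=2, p_2 = 2*13 + 2 = 28, q_2 = 2*6 + 1 = 13.
  i=3: a_3=4, p_3 = 4*28 + 13 = 125, q_3 = 4*13 + 6 = 58.
  i=4: a_4=2, p_4 = 2*125 + 28 = 278, q_4 = 2*58 + 13 = 129.
  i=5: a_5=4, p_5 = 4*278 + 125 = 1237, q_5 = 4*129 + 58 = 574.

2/1, 13/6, 28/13, 125/58, 278/129, 1237/574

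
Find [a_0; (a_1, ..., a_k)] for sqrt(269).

[16; (2, 2, 32)]

Write x_i = (sqrt(269) + m_i)/d_i with (m_0, d_0) = (0, 1). a_0 = floor(sqrt(269)) = 16, since 16^2 = 256 <= 269 < 289 = 17^2.
Iterate m_{i+1} = d_i*a_i - m_i, d_{i+1} = (269 - m_{i+1}^2)/d_i, a_{i+1} = floor((a_0 + m_{i+1})/d_{i+1}):
  m_1 = 1*16 - 0 = 16, d_1 = (269 - 16^2)/1 = 13/1 = 13, a_1 = floor((16 + 16)/13) = 2.
  m_2 = 13*2 - 16 = 10, d_2 = (269 - 10^2)/13 = 169/13 = 13, a_2 = floor((16 + 10)/13) = 2.
  m_3 = 13*2 - 10 = 16, d_3 = (269 - 16^2)/13 = 13/13 = 1, a_3 = floor((16 + 16)/1) = 32.
  m_4 = 1*32 - 16 = 16, d_4 = (269 - 16^2)/1 = 13/1 = 13: (m_4, d_4) = (m_1, d_1) = (16, 13), so from here the quotients repeat a_1, ..., a_3; the period length is 3.
Hence the expansion of sqrt(269) is a_0 = 16 followed by the repeating block 2, 2, 32 (period 3).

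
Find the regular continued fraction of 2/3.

Run the Euclidean algorithm on 2 and 3; the successive quotients are the partial quotients a_0, a_1, ... (each step inverts the fractional part left over by the previous one):
  2 = 0*3 + 2, so a_0 = 0.
  3 = 1*2 + 1, so a_1 = 1.
  2 = 2*1 + 0, so a_2 = 2.
The remainder reaches 0 after 3 divisions, so the expansion has 3 partial quotients, read off in order.

[0; 1, 2]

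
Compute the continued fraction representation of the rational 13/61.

[0; 4, 1, 2, 4]

Run the Euclidean algorithm on 13 and 61; the successive quotients are the partial quotients a_0, a_1, ... (each step inverts the fractional part left over by the previous one):
  13 = 0*61 + 13, so a_0 = 0.
  61 = 4*13 + 9, so a_1 = 4.
  13 = 1*9 + 4, so a_2 = 1.
  9 = 2*4 + 1, so a_3 = 2.
  4 = 4*1 + 0, so a_4 = 4.
The remainder reaches 0 after 5 divisions, so the expansion has 5 partial quotients, read off in order.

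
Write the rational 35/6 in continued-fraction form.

[5; 1, 5]

Run the Euclidean algorithm on 35 and 6; the successive quotients are the partial quotients a_0, a_1, ... (each step inverts the fractional part left over by the previous one):
  35 = 5*6 + 5, so a_0 = 5.
  6 = 1*5 + 1, so a_1 = 1.
  5 = 5*1 + 0, so a_2 = 5.
The remainder reaches 0 after 3 divisions, so the expansion has 3 partial quotients, read off in order.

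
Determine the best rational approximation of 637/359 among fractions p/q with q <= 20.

16/9

Expand x = 637/359 as a continued fraction with the Euclidean algorithm:
  637 = 1*359 + 278, so a_0 = 1.
  359 = 1*278 + 81, so a_1 = 1.
  278 = 3*81 + 35, so a_2 = 3.
  81 = 2*35 + 11, so a_3 = 2.
  35 = 3*11 + 2, so a_4 = 3.
  11 = 5*2 + 1, so a_5 = 5.
  2 = 2*1 + 0, so a_6 = 2.
so x = [1; 1, 3, 2, 3, 5, 2].
Convergents (p_i = a_i*p_{i-1} + p_{i-2}, q_i = a_i*q_{i-1} + q_{i-2} with p_{-2}=0, p_{-1}=1, q_{-2}=1, q_{-1}=0), until the denominator exceeds 20:
  i=0: a_0=1, p_0 = 1*1 + 0 = 1, q_0 = 1*0 + 1 = 1.
  i=1: a_1=1, p_1 = 1*1 + 1 = 2, q_1 = 1*1 + 0 = 1.
  i=2: a_2=3, p_2 = 3*2 + 1 = 7, q_2 = 3*1 + 1 = 4.
  i=3: a_3=2, p_3 = 2*7 + 2 = 16, q_3 = 2*4 + 1 = 9.
  i=4: a_4=3, p_4 = 3*16 + 7 = 55, q_4 = 3*9 + 4 = 31.
q_4 = 31 > 20, so the last convergent with denominator <= 20 is p_3/q_3 = 16/9.
The closest fraction with denominator <= 20 is either p_3/q_3 or the intermediate fraction (k*p_3 + p_2)/(k*q_3 + q_2) with the largest k >= 1 whose denominator stays <= 20; these approach x as k grows, and every other convergent or intermediate fraction in range is farther away.
Largest k: floor((20 - q_2)/q_3) = floor((20 - 4)/9) = 1.
That gives (1*16 + 7)/(1*9 + 4) = 23/13.
Compare the errors: |x - 16/9| = |637*9 - 16*359|/(359*9) = 11/3231, and |x - 23/13| = |637*13 - 23*359|/(359*13) = 24/4667.
Cross-multiplying, 11*4667 = 51337 < 77544 = 24*3231, so 11/3231 is smaller: the convergent 16/9 is closer to x than 23/13.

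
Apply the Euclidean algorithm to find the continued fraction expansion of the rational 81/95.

[0; 1, 5, 1, 3, 1, 2]

Run the Euclidean algorithm on 81 and 95; the successive quotients are the partial quotients a_0, a_1, ... (each step inverts the fractional part left over by the previous one):
  81 = 0*95 + 81, so a_0 = 0.
  95 = 1*81 + 14, so a_1 = 1.
  81 = 5*14 + 11, so a_2 = 5.
  14 = 1*11 + 3, so a_3 = 1.
  11 = 3*3 + 2, so a_4 = 3.
  3 = 1*2 + 1, so a_5 = 1.
  2 = 2*1 + 0, so a_6 = 2.
The remainder reaches 0 after 7 divisions, so the expansion has 7 partial quotients, read off in order.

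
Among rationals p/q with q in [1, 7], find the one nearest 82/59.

7/5

Expand x = 82/59 as a continued fraction with the Euclidean algorithm:
  82 = 1*59 + 23, so a_0 = 1.
  59 = 2*23 + 13, so a_1 = 2.
  23 = 1*13 + 10, so a_2 = 1.
  13 = 1*10 + 3, so a_3 = 1.
  10 = 3*3 + 1, so a_4 = 3.
  3 = 3*1 + 0, so a_5 = 3.
so x = [1; 2, 1, 1, 3, 3].
Convergents (p_i = a_i*p_{i-1} + p_{i-2}, q_i = a_i*q_{i-1} + q_{i-2} with p_{-2}=0, p_{-1}=1, q_{-2}=1, q_{-1}=0), until the denominator exceeds 7:
  i=0: a_0=1, p_0 = 1*1 + 0 = 1, q_0 = 1*0 + 1 = 1.
  i=1: a_1=2, p_1 = 2*1 + 1 = 3, q_1 = 2*1 + 0 = 2.
  i=2: a_2=1, p_2 = 1*3 + 1 = 4, q_2 = 1*2 + 1 = 3.
  i=3: a_3=1, p_3 = 1*4 + 3 = 7, q_3 = 1*3 + 2 = 5.
  i=4: a_4=3, p_4 = 3*7 + 4 = 25, q_4 = 3*5 + 3 = 18.
q_4 = 18 > 7, so the last convergent with denominator <= 7 is p_3/q_3 = 7/5.
The closest fraction with denominator <= 7 is either p_3/q_3 or the intermediate fraction (k*p_3 + p_2)/(k*q_3 + q_2) with the largest k >= 1 whose denominator stays <= 7; these approach x as k grows, and every other convergent or intermediate fraction in range is farther away.
Largest k: floor((7 - q_2)/q_3) = floor((7 - 3)/5) = 0.
Since k = 0, no intermediate fraction beyond p_3/q_3 has denominator <= 7, so the convergent 7/5 is the closest (its error is |82*5 - 7*59|/(59*5) = 3/295).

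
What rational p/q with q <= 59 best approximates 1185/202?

Expand x = 1185/202 as a continued fraction with the Euclidean algorithm:
  1185 = 5*202 + 175, so a_0 = 5.
  202 = 1*175 + 27, so a_1 = 1.
  175 = 6*27 + 13, so a_2 = 6.
  27 = 2*13 + 1, so a_3 = 2.
  13 = 13*1 + 0, so a_4 = 13.
so x = [5; 1, 6, 2, 13].
Convergents (p_i = a_i*p_{i-1} + p_{i-2}, q_i = a_i*q_{i-1} + q_{i-2} with p_{-2}=0, p_{-1}=1, q_{-2}=1, q_{-1}=0), until the denominator exceeds 59:
  i=0: a_0=5, p_0 = 5*1 + 0 = 5, q_0 = 5*0 + 1 = 1.
  i=1: a_1=1, p_1 = 1*5 + 1 = 6, q_1 = 1*1 + 0 = 1.
  i=2: a_2=6, p_2 = 6*6 + 5 = 41, q_2 = 6*1 + 1 = 7.
  i=3: a_3=2, p_3 = 2*41 + 6 = 88, q_3 = 2*7 + 1 = 15.
  i=4: a_4=13, p_4 = 13*88 + 41 = 1185, q_4 = 13*15 + 7 = 202.
q_4 = 202 > 59, so the last convergent with denominator <= 59 is p_3/q_3 = 88/15.
The closest fraction with denominator <= 59 is either p_3/q_3 or the intermediate fraction (k*p_3 + p_2)/(k*q_3 + q_2) with the largest k >= 1 whose denominator stays <= 59; these approach x as k grows, and every other convergent or intermediate fraction in range is farther away.
Largest k: floor((59 - q_2)/q_3) = floor((59 - 7)/15) = 3.
That gives (3*88 + 41)/(3*15 + 7) = 305/52.
Compare the errors: |x - 88/15| = |1185*15 - 88*202|/(202*15) = 1/3030, and |x - 305/52| = |1185*52 - 305*202|/(202*52) = 10/10504.
Cross-multiplying, 1*10504 = 10504 < 30300 = 10*3030, so 1/3030 is smaller: the convergent 88/15 is closer to x than 305/52.

88/15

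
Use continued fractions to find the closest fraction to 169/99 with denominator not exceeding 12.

17/10

Expand x = 169/99 as a continued fraction with the Euclidean algorithm:
  169 = 1*99 + 70, so a_0 = 1.
  99 = 1*70 + 29, so a_1 = 1.
  70 = 2*29 + 12, so a_2 = 2.
  29 = 2*12 + 5, so a_3 = 2.
  12 = 2*5 + 2, so a_4 = 2.
  5 = 2*2 + 1, so a_5 = 2.
  2 = 2*1 + 0, so a_6 = 2.
so x = [1; 1, 2, 2, 2, 2, 2].
Convergents (p_i = a_i*p_{i-1} + p_{i-2}, q_i = a_i*q_{i-1} + q_{i-2} with p_{-2}=0, p_{-1}=1, q_{-2}=1, q_{-1}=0), until the denominator exceeds 12:
  i=0: a_0=1, p_0 = 1*1 + 0 = 1, q_0 = 1*0 + 1 = 1.
  i=1: a_1=1, p_1 = 1*1 + 1 = 2, q_1 = 1*1 + 0 = 1.
  i=2: a_2=2, p_2 = 2*2 + 1 = 5, q_2 = 2*1 + 1 = 3.
  i=3: a_3=2, p_3 = 2*5 + 2 = 12, q_3 = 2*3 + 1 = 7.
  i=4: a_4=2, p_4 = 2*12 + 5 = 29, q_4 = 2*7 + 3 = 17.
q_4 = 17 > 12, so the last convergent with denominator <= 12 is p_3/q_3 = 12/7.
The closest fraction with denominator <= 12 is either p_3/q_3 or the intermediate fraction (k*p_3 + p_2)/(k*q_3 + q_2) with the largest k >= 1 whose denominator stays <= 12; these approach x as k grows, and every other convergent or intermediate fraction in range is farther away.
Largest k: floor((12 - q_2)/q_3) = floor((12 - 3)/7) = 1.
That gives (1*12 + 5)/(1*7 + 3) = 17/10.
Compare the errors: |x - 12/7| = |169*7 - 12*99|/(99*7) = 5/693, and |x - 17/10| = |169*10 - 17*99|/(99*10) = 7/990.
Cross-multiplying, 7*693 = 4851 < 4950 = 5*990, so 7/990 is smaller: the intermediate fraction 17/10 is closer to x than 12/7.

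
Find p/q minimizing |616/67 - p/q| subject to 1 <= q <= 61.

331/36

Expand x = 616/67 as a continued fraction with the Euclidean algorithm:
  616 = 9*67 + 13, so a_0 = 9.
  67 = 5*13 + 2, so a_1 = 5.
  13 = 6*2 + 1, so a_2 = 6.
  2 = 2*1 + 0, so a_3 = 2.
so x = [9; 5, 6, 2].
Convergents (p_i = a_i*p_{i-1} + p_{i-2}, q_i = a_i*q_{i-1} + q_{i-2} with p_{-2}=0, p_{-1}=1, q_{-2}=1, q_{-1}=0), until the denominator exceeds 61:
  i=0: a_0=9, p_0 = 9*1 + 0 = 9, q_0 = 9*0 + 1 = 1.
  i=1: a_1=5, p_1 = 5*9 + 1 = 46, q_1 = 5*1 + 0 = 5.
  i=2: a_2=6, p_2 = 6*46 + 9 = 285, q_2 = 6*5 + 1 = 31.
  i=3: a_3=2, p_3 = 2*285 + 46 = 616, q_3 = 2*31 + 5 = 67.
q_3 = 67 > 61, so the last convergent with denominator <= 61 is p_2/q_2 = 285/31.
The closest fraction with denominator <= 61 is either p_2/q_2 or the intermediate fraction (k*p_2 + p_1)/(k*q_2 + q_1) with the largest k >= 1 whose denominator stays <= 61; these approach x as k grows, and every other convergent or intermediate fraction in range is farther away.
Largest k: floor((61 - q_1)/q_2) = floor((61 - 5)/31) = 1.
That gives (1*285 + 46)/(1*31 + 5) = 331/36.
Compare the errors: |x - 285/31| = |616*31 - 285*67|/(67*31) = 1/2077, and |x - 331/36| = |616*36 - 331*67|/(67*36) = 1/2412.
Cross-multiplying, 1*2077 = 2077 < 2412 = 1*2412, so 1/2412 is smaller: the intermediate fraction 331/36 is closer to x than 285/31.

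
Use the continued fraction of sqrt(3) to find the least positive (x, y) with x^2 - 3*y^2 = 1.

First expand sqrt(3) as a continued fraction. With x_i = (sqrt(3) + m_i)/d_i and (m_0, d_0) = (0, 1): a_0 = floor(sqrt(3)) = 1, since 1^2 = 1 <= 3 < 4 = 2^2.
Iterate m_{i+1} = d_i*a_i - m_i, d_{i+1} = (3 - m_{i+1}^2)/d_i, a_{i+1} = floor((a_0 + m_{i+1})/d_{i+1}):
  m_1 = 1*1 - 0 = 1, d_1 = (3 - 1^2)/1 = 2/1 = 2, a_1 = floor((1 + 1)/2) = 1.
  m_2 = 2*1 - 1 = 1, d_2 = (3 - 1^2)/2 = 2/2 = 1, a_2 = floor((1 + 1)/1) = 2.
  m_3 = 1*2 - 1 = 1, d_3 = (3 - 1^2)/1 = 2/1 = 2: (m_3, d_3) = (m_1, d_1) = (1, 2), so from here the quotients repeat a_1, a_2; the period length is 2.
So sqrt(3) = [1; (1, 2)] with period length k = 2.
k is even, so the fundamental solution of x^2 - 3y^2 = 1 is (p_{k-1}, q_{k-1}) = (p_1, q_1); compute convergents through index 1.
Convergents (p_i = a_i*p_{i-1} + p_{i-2}, q_i = a_i*q_{i-1} + q_{i-2} with p_{-2}=0, p_{-1}=1, q_{-2}=1, q_{-1}=0):
  i=0: a_0=1, p_0 = 1*1 + 0 = 1, q_0 = 1*0 + 1 = 1.
  i=1: a_1=1, p_1 = 1*1 + 1 = 2, q_1 = 1*1 + 0 = 1.
Check: 2^2 - 3*1^2 = 4 - 3 = 1, so (x, y) = (2, 1) solves the equation, and by the theorem it is the least positive solution.

(x, y) = (2, 1)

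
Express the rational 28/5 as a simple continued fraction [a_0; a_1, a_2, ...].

Run the Euclidean algorithm on 28 and 5; the successive quotients are the partial quotients a_0, a_1, ... (each step inverts the fractional part left over by the previous one):
  28 = 5*5 + 3, so a_0 = 5.
  5 = 1*3 + 2, so a_1 = 1.
  3 = 1*2 + 1, so a_2 = 1.
  2 = 2*1 + 0, so a_3 = 2.
The remainder reaches 0 after 4 divisions, so the expansion has 4 partial quotients, read off in order.

[5; 1, 1, 2]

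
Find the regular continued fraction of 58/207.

Run the Euclidean algorithm on 58 and 207; the successive quotients are the partial quotients a_0, a_1, ... (each step inverts the fractional part left over by the previous one):
  58 = 0*207 + 58, so a_0 = 0.
  207 = 3*58 + 33, so a_1 = 3.
  58 = 1*33 + 25, so a_2 = 1.
  33 = 1*25 + 8, so a_3 = 1.
  25 = 3*8 + 1, so a_4 = 3.
  8 = 8*1 + 0, so a_5 = 8.
The remainder reaches 0 after 6 divisions, so the expansion has 6 partial quotients, read off in order.

[0; 3, 1, 1, 3, 8]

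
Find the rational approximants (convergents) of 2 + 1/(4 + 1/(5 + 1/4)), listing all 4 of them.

2/1, 9/4, 47/21, 197/88

Using the convergent recurrence p_i = a_i*p_{i-1} + p_{i-2}, q_i = a_i*q_{i-1} + q_{i-2} with p_{-2}=0, p_{-1}=1, q_{-2}=1, q_{-1}=0:
  i=0: a_0=2, p_0 = 2*1 + 0 = 2, q_0 = 2*0 + 1 = 1.
  i=1: a_1=4, p_1 = 4*2 + 1 = 9, q_1 = 4*1 + 0 = 4.
  i=2: a_2=5, p_2 = 5*9 + 2 = 47, q_2 = 5*4 + 1 = 21.
  i=3: a_3=4, p_3 = 4*47 + 9 = 197, q_3 = 4*21 + 4 = 88.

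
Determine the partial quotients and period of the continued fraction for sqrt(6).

[2; (2, 4)]

Write x_i = (sqrt(6) + m_i)/d_i with (m_0, d_0) = (0, 1). a_0 = floor(sqrt(6)) = 2, since 2^2 = 4 <= 6 < 9 = 3^2.
Iterate m_{i+1} = d_i*a_i - m_i, d_{i+1} = (6 - m_{i+1}^2)/d_i, a_{i+1} = floor((a_0 + m_{i+1})/d_{i+1}):
  m_1 = 1*2 - 0 = 2, d_1 = (6 - 2^2)/1 = 2/1 = 2, a_1 = floor((2 + 2)/2) = 2.
  m_2 = 2*2 - 2 = 2, d_2 = (6 - 2^2)/2 = 2/2 = 1, a_2 = floor((2 + 2)/1) = 4.
  m_3 = 1*4 - 2 = 2, d_3 = (6 - 2^2)/1 = 2/1 = 2: (m_3, d_3) = (m_1, d_1) = (2, 2), so from here the quotients repeat a_1, a_2; the period length is 2.
Hence the expansion of sqrt(6) is a_0 = 2 followed by the repeating block 2, 4 (period 2).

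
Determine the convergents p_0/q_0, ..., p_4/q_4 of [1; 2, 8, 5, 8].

1/1, 3/2, 25/17, 128/87, 1049/713

Using the convergent recurrence p_i = a_i*p_{i-1} + p_{i-2}, q_i = a_i*q_{i-1} + q_{i-2} with p_{-2}=0, p_{-1}=1, q_{-2}=1, q_{-1}=0:
  i=0: a_0=1, p_0 = 1*1 + 0 = 1, q_0 = 1*0 + 1 = 1.
  i=1: a_1=2, p_1 = 2*1 + 1 = 3, q_1 = 2*1 + 0 = 2.
  i=2: a_2=8, p_2 = 8*3 + 1 = 25, q_2 = 8*2 + 1 = 17.
  i=3: a_3=5, p_3 = 5*25 + 3 = 128, q_3 = 5*17 + 2 = 87.
  i=4: a_4=8, p_4 = 8*128 + 25 = 1049, q_4 = 8*87 + 17 = 713.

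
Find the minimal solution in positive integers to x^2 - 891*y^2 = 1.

First expand sqrt(891) as a continued fraction. With x_i = (sqrt(891) + m_i)/d_i and (m_0, d_0) = (0, 1): a_0 = floor(sqrt(891)) = 29, since 29^2 = 841 <= 891 < 900 = 30^2.
Iterate m_{i+1} = d_i*a_i - m_i, d_{i+1} = (891 - m_{i+1}^2)/d_i, a_{i+1} = floor((a_0 + m_{i+1})/d_{i+1}):
  m_1 = 1*29 - 0 = 29, d_1 = (891 - 29^2)/1 = 50/1 = 50, a_1 = floor((29 + 29)/50) = 1.
  m_2 = 50*1 - 29 = 21, d_2 = (891 - 21^2)/50 = 450/50 = 9, a_2 = floor((29 + 21)/9) = 5.
  m_3 = 9*5 - 21 = 24, d_3 = (891 - 24^2)/9 = 315/9 = 35, a_3 = floor((29 + 24)/35) = 1.
  m_4 = 35*1 - 24 = 11, d_4 = (891 - 11^2)/35 = 770/35 = 22, a_4 = floor((29 + 11)/22) = 1.
  m_5 = 22*1 - 11 = 11, d_5 = (891 - 11^2)/22 = 770/22 = 35, a_5 = floor((29 + 11)/35) = 1.
  m_6 = 35*1 - 11 = 24, d_6 = (891 - 24^2)/35 = 315/35 = 9, a_6 = floor((29 + 24)/9) = 5.
  m_7 = 9*5 - 24 = 21, d_7 = (891 - 21^2)/9 = 450/9 = 50, a_7 = floor((29 + 21)/50) = 1.
  m_8 = 50*1 - 21 = 29, d_8 = (891 - 29^2)/50 = 50/50 = 1, a_8 = floor((29 + 29)/1) = 58.
  m_9 = 1*58 - 29 = 29, d_9 = (891 - 29^2)/1 = 50/1 = 50: (m_9, d_9) = (m_1, d_1) = (29, 50), so from here the quotients repeat a_1, ..., a_8; the period length is 8.
So sqrt(891) = [29; (1, 5, 1, 1, 1, 5, 1, 58)] with period length k = 8.
k is even, so the fundamental solution of x^2 - 891y^2 = 1 is (p_{k-1}, q_{k-1}) = (p_7, q_7); compute convergents through index 7.
Convergents (p_i = a_i*p_{i-1} + p_{i-2}, q_i = a_i*q_{i-1} + q_{i-2} with p_{-2}=0, p_{-1}=1, q_{-2}=1, q_{-1}=0):
  i=0: a_0=29, p_0 = 29*1 + 0 = 29, q_0 = 29*0 + 1 = 1.
  i=1: a_1=1, p_1 = 1*29 + 1 = 30, q_1 = 1*1 + 0 = 1.
  i=2: a_2=5, p_2 = 5*30 + 29 = 179, q_2 = 5*1 + 1 = 6.
  i=3: a_3=1, p_3 = 1*179 + 30 = 209, q_3 = 1*6 + 1 = 7.
  i=4: a_4=1, p_4 = 1*209 + 179 = 388, q_4 = 1*7 + 6 = 13.
  i=5: a_5=1, p_5 = 1*388 + 209 = 597, q_5 = 1*13 + 7 = 20.
  i=6: a_6=5, p_6 = 5*597 + 388 = 3373, q_6 = 5*20 + 13 = 113.
  i=7: a_7=1, p_7 = 1*3373 + 597 = 3970, q_7 = 1*113 + 20 = 133.
Check: 3970^2 - 891*133^2 = 15760900 - 15760899 = 1, so (x, y) = (3970, 133) solves the equation, and by the theorem it is the least positive solution.

(x, y) = (3970, 133)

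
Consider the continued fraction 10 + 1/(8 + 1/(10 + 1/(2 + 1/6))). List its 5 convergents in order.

10/1, 81/8, 820/81, 1721/170, 11146/1101

Using the convergent recurrence p_i = a_i*p_{i-1} + p_{i-2}, q_i = a_i*q_{i-1} + q_{i-2} with p_{-2}=0, p_{-1}=1, q_{-2}=1, q_{-1}=0:
  i=0: a_0=10, p_0 = 10*1 + 0 = 10, q_0 = 10*0 + 1 = 1.
  i=1: a_1=8, p_1 = 8*10 + 1 = 81, q_1 = 8*1 + 0 = 8.
  i=2: a_2=10, p_2 = 10*81 + 10 = 820, q_2 = 10*8 + 1 = 81.
  i=3: a_3=2, p_3 = 2*820 + 81 = 1721, q_3 = 2*81 + 8 = 170.
  i=4: a_4=6, p_4 = 6*1721 + 820 = 11146, q_4 = 6*170 + 81 = 1101.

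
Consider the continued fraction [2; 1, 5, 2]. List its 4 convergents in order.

Using the convergent recurrence p_i = a_i*p_{i-1} + p_{i-2}, q_i = a_i*q_{i-1} + q_{i-2} with p_{-2}=0, p_{-1}=1, q_{-2}=1, q_{-1}=0:
  i=0: a_0=2, p_0 = 2*1 + 0 = 2, q_0 = 2*0 + 1 = 1.
  i=1: a_1=1, p_1 = 1*2 + 1 = 3, q_1 = 1*1 + 0 = 1.
  i=2: a_2=5, p_2 = 5*3 + 2 = 17, q_2 = 5*1 + 1 = 6.
  i=3: a_3=2, p_3 = 2*17 + 3 = 37, q_3 = 2*6 + 1 = 13.

2/1, 3/1, 17/6, 37/13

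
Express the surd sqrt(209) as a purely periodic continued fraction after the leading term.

[14; (2, 5, 3, 2, 3, 5, 2, 28)]

Write x_i = (sqrt(209) + m_i)/d_i with (m_0, d_0) = (0, 1). a_0 = floor(sqrt(209)) = 14, since 14^2 = 196 <= 209 < 225 = 15^2.
Iterate m_{i+1} = d_i*a_i - m_i, d_{i+1} = (209 - m_{i+1}^2)/d_i, a_{i+1} = floor((a_0 + m_{i+1})/d_{i+1}):
  m_1 = 1*14 - 0 = 14, d_1 = (209 - 14^2)/1 = 13/1 = 13, a_1 = floor((14 + 14)/13) = 2.
  m_2 = 13*2 - 14 = 12, d_2 = (209 - 12^2)/13 = 65/13 = 5, a_2 = floor((14 + 12)/5) = 5.
  m_3 = 5*5 - 12 = 13, d_3 = (209 - 13^2)/5 = 40/5 = 8, a_3 = floor((14 + 13)/8) = 3.
  m_4 = 8*3 - 13 = 11, d_4 = (209 - 11^2)/8 = 88/8 = 11, a_4 = floor((14 + 11)/11) = 2.
  m_5 = 11*2 - 11 = 11, d_5 = (209 - 11^2)/11 = 88/11 = 8, a_5 = floor((14 + 11)/8) = 3.
  m_6 = 8*3 - 11 = 13, d_6 = (209 - 13^2)/8 = 40/8 = 5, a_6 = floor((14 + 13)/5) = 5.
  m_7 = 5*5 - 13 = 12, d_7 = (209 - 12^2)/5 = 65/5 = 13, a_7 = floor((14 + 12)/13) = 2.
  m_8 = 13*2 - 12 = 14, d_8 = (209 - 14^2)/13 = 13/13 = 1, a_8 = floor((14 + 14)/1) = 28.
  m_9 = 1*28 - 14 = 14, d_9 = (209 - 14^2)/1 = 13/1 = 13: (m_9, d_9) = (m_1, d_1) = (14, 13), so from here the quotients repeat a_1, ..., a_8; the period length is 8.
Hence the expansion of sqrt(209) is a_0 = 14 followed by the repeating block 2, 5, 3, 2, 3, 5, 2, 28 (period 8).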